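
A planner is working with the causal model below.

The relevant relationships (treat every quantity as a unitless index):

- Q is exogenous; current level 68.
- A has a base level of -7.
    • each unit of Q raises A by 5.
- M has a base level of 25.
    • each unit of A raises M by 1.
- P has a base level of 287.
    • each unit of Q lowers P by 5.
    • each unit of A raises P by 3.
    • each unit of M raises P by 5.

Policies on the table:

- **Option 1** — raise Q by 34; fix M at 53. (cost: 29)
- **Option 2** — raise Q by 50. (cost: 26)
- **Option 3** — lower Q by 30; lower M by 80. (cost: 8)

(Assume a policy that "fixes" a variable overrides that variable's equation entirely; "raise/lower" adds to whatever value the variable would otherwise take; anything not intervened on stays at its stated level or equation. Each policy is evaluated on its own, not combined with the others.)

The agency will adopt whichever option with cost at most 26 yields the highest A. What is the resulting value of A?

583

Option 2 (Q + 50):
  Q = 68 + 50 = 118
  A = -7 + 5·118 = 583
Option 3 (Q − 30, M − 80):
  Q = 68 − 30 = 38
  A = -7 + 5·38 = 183
Comparing — Option 2: A=583, Option 3: A=183. Highest is 583 (Option 2).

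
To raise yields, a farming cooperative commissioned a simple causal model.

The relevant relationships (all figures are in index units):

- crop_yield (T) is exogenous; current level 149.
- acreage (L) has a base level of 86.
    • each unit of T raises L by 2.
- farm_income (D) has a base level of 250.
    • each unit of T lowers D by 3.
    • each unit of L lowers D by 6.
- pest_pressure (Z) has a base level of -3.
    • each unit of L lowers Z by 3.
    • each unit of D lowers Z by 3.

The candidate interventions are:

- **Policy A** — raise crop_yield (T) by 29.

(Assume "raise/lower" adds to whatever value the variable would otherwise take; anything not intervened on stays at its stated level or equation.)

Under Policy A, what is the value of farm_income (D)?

-2936

Policy A (T + 29):
  T = 149 + 29 = 178
  L = 86 + 2·178 = 442
  D = 250 − 3·178 − 6·442 = -2936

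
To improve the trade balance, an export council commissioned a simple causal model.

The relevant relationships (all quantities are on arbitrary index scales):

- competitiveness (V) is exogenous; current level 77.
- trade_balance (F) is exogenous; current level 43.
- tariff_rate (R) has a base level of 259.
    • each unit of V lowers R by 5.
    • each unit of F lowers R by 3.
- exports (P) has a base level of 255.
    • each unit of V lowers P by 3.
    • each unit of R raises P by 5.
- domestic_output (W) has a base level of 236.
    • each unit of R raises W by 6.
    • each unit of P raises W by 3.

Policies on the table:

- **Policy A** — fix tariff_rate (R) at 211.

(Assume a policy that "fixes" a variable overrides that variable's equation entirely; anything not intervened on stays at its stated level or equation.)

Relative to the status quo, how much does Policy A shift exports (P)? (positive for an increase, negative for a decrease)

2330

Baseline:
  V = 77
  F = 43
  R = 259 − 5·77 − 3·43 = -255
  P = 255 − 3·77 + 5·(-255) = -1251
Policy A (R := 211):
  V = 77
  F = 43
  R = 211
  P = 255 − 3·77 + 5·211 = 1079
Change in P: 1079 − (-1251) = 2330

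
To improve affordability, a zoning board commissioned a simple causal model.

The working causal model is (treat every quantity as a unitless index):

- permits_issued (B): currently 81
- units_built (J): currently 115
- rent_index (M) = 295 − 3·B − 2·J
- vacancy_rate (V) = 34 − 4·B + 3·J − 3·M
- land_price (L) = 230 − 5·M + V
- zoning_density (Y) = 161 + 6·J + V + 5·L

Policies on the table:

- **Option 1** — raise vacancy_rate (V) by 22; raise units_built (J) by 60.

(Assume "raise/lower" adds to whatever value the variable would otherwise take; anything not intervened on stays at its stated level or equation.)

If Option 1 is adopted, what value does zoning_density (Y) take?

Option 1 (V + 22, J + 60):
  B = 81
  J = 115 + 60 = 175
  M = 295 − 3·81 − 2·175 = -298
  V = 34 − 4·81 + 3·175 − 3·(-298) (+22 from intervention) = 1151
  L = 230 − 5·(-298) + 1151 = 2871
  Y = 161 + 6·175 + 1151 + 5·2871 = 16717

16717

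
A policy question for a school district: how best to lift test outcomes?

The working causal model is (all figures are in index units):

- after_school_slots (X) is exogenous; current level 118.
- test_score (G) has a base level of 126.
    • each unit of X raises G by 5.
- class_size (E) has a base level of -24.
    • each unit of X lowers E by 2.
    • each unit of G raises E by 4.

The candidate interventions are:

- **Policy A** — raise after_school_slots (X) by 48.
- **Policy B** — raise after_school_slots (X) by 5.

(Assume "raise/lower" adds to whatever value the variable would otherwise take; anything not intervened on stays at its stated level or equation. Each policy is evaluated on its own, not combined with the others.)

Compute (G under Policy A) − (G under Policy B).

Policy A (X + 48):
  X = 118 + 48 = 166
  G = 126 + 5·166 = 956
Policy B (X + 5):
  X = 118 + 5 = 123
  G = 126 + 5·123 = 741
G: 956 − 741 = 215

215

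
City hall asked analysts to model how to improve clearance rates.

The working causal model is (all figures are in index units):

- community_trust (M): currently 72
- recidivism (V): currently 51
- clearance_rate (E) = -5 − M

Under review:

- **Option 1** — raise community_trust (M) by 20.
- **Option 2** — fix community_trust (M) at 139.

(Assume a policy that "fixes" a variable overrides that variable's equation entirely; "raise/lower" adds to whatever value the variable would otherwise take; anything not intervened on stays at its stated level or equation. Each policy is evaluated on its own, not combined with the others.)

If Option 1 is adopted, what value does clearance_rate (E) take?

Option 1 (M + 20):
  M = 72 + 20 = 92
  E = -5 − 92 = -97

-97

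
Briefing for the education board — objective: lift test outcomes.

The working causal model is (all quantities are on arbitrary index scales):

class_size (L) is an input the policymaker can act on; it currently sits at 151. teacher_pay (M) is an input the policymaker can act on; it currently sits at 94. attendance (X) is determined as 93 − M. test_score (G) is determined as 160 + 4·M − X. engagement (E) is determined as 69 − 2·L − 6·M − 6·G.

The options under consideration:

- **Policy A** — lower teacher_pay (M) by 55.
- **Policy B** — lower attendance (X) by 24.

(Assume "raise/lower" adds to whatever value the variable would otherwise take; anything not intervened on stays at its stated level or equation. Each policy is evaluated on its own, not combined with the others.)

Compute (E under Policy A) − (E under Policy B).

2124

Policy A (M − 55):
  L = 151
  M = 94 − 55 = 39
  X = 93 − 39 = 54
  G = 160 + 4·39 − 54 = 262
  E = 69 − 2·151 − 6·39 − 6·262 = -2039
Policy B (X − 24):
  L = 151
  M = 94
  X = 93 − 94 (−24 from intervention) = -25
  G = 160 + 4·94 − (-25) = 561
  E = 69 − 2·151 − 6·94 − 6·561 = -4163
E: -2039 − (-4163) = 2124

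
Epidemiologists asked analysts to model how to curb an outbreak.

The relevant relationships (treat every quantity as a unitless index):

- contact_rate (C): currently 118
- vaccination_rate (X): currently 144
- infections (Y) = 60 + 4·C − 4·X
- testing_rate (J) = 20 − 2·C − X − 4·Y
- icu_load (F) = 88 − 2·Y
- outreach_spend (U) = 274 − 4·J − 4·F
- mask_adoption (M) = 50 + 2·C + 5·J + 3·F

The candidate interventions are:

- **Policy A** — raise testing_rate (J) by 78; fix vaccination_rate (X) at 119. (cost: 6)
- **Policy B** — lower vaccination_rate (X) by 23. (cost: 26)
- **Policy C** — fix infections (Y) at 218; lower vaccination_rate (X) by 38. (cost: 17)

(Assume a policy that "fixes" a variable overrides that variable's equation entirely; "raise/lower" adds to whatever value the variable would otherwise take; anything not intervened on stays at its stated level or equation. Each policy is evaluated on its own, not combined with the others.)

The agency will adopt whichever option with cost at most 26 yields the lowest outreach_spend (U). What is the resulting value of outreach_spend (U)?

2294

Policy A (J + 78, X := 119):
  C = 118
  X = 119
  Y = 60 + 4·118 − 4·119 = 56
  J = 20 − 2·118 − 119 − 4·56 (+78 from intervention) = -481
  F = 88 − 2·56 = -24
  U = 274 − 4·(-481) − 4·(-24) = 2294
Policy B (X − 23):
  C = 118
  X = 144 − 23 = 121
  Y = 60 + 4·118 − 4·121 = 48
  J = 20 − 2·118 − 121 − 4·48 = -529
  F = 88 − 2·48 = -8
  U = 274 − 4·(-529) − 4·(-8) = 2422
Policy C (Y := 218, X − 38):
  C = 118
  X = 144 − 38 = 106
  Y = 218
  J = 20 − 2·118 − 106 − 4·218 = -1194
  F = 88 − 2·218 = -348
  U = 274 − 4·(-1194) − 4·(-348) = 6442
Comparing — Policy A: U=2294, Policy B: U=2422, Policy C: U=6442. Lowest is 2294 (Policy A).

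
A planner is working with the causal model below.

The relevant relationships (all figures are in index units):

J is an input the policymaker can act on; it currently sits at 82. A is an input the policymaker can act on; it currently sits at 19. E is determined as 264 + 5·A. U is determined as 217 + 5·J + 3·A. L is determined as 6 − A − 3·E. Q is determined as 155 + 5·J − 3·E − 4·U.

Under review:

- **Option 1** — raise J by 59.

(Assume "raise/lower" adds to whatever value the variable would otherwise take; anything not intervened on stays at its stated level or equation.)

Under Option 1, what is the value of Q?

-4133

Option 1 (J + 59):
  J = 82 + 59 = 141
  A = 19
  E = 264 + 5·19 = 359
  U = 217 + 5·141 + 3·19 = 979
  Q = 155 + 5·141 − 3·359 − 4·979 = -4133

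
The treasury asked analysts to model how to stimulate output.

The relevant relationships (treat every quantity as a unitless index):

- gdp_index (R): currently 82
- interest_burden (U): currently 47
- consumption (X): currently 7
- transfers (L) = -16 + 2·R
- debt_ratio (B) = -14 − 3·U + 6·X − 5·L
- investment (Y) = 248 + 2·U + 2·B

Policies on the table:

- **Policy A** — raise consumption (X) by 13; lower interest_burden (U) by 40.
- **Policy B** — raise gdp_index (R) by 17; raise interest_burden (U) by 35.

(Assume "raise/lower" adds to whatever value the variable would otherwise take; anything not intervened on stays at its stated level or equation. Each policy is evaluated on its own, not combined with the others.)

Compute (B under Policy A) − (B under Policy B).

473

Policy A (X + 13, U − 40):
  R = 82
  U = 47 − 40 = 7
  X = 7 + 13 = 20
  L = -16 + 2·82 = 148
  B = -14 − 3·7 + 6·20 − 5·148 = -655
Policy B (R + 17, U + 35):
  R = 82 + 17 = 99
  U = 47 + 35 = 82
  X = 7
  L = -16 + 2·99 = 182
  B = -14 − 3·82 + 6·7 − 5·182 = -1128
B: -655 − (-1128) = 473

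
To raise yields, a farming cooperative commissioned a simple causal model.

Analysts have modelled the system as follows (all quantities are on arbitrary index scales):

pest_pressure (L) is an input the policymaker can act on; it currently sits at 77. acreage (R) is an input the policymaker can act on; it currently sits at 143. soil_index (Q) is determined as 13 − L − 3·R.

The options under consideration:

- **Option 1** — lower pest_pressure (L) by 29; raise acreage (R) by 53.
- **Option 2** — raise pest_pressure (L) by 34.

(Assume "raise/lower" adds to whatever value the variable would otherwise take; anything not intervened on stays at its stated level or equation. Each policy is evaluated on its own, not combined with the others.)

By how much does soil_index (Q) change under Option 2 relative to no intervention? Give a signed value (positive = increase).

-34

Baseline:
  L = 77
  R = 143
  Q = 13 − 77 − 3·143 = -493
Option 2 (L + 34):
  L = 77 + 34 = 111
  R = 143
  Q = 13 − 111 − 3·143 = -527
Change in Q: -527 − (-493) = -34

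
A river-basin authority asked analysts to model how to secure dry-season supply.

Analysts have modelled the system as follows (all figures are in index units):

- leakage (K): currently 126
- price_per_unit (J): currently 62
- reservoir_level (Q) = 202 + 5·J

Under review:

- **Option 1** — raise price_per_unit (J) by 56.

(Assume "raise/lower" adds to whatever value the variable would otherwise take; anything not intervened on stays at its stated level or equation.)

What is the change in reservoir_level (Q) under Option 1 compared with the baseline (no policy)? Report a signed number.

Baseline:
  J = 62
  Q = 202 + 5·62 = 512
Option 1 (J + 56):
  J = 62 + 56 = 118
  Q = 202 + 5·118 = 792
Change in Q: 792 − 512 = 280

280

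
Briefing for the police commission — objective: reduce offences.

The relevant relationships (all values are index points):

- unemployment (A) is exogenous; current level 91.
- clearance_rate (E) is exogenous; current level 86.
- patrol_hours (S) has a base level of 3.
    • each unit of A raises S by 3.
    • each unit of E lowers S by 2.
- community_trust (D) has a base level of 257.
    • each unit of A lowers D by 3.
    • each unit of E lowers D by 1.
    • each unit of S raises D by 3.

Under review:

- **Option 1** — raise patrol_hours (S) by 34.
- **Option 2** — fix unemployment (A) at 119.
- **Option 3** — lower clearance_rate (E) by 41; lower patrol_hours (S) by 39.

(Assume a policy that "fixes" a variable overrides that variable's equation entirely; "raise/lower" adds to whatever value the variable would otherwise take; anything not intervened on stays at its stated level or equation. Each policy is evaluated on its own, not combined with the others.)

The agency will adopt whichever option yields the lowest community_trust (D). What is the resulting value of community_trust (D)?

312

Option 1 (S + 34):
  A = 91
  E = 86
  S = 3 + 3·91 − 2·86 (+34 from intervention) = 138
  D = 257 − 3·91 − 86 + 3·138 = 312
Option 2 (A := 119):
  A = 119
  E = 86
  S = 3 + 3·119 − 2·86 = 188
  D = 257 − 3·119 − 86 + 3·188 = 378
Option 3 (E − 41, S − 39):
  A = 91
  E = 86 − 41 = 45
  S = 3 + 3·91 − 2·45 (−39 from intervention) = 147
  D = 257 − 3·91 − 45 + 3·147 = 380
Comparing — Option 1: D=312, Option 2: D=378, Option 3: D=380. Lowest is 312 (Option 1).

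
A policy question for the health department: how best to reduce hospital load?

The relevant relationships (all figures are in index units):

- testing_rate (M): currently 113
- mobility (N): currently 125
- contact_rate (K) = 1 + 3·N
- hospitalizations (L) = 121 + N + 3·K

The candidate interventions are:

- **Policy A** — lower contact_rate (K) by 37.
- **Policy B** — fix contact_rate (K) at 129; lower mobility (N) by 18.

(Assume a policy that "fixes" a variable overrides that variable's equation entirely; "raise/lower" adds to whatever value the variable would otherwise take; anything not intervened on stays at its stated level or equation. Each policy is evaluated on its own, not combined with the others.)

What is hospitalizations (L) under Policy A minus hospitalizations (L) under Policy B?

648

Policy A (K − 37):
  N = 125
  K = 1 + 3·125 (−37 from intervention) = 339
  L = 121 + 125 + 3·339 = 1263
Policy B (K := 129, N − 18):
  N = 125 − 18 = 107
  K = 129
  L = 121 + 107 + 3·129 = 615
L: 1263 − 615 = 648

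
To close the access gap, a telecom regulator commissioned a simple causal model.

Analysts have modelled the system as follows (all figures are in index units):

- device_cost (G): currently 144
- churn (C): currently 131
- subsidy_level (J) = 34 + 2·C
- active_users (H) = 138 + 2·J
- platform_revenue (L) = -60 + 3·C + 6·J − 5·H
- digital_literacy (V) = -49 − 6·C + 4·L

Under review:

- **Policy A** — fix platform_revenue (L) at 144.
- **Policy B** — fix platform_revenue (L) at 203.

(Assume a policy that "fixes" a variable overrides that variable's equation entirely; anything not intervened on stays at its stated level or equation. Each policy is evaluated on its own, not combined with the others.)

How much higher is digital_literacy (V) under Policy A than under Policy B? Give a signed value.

Policy A (L := 144):
  C = 131
  J = 34 + 2·131 = 296
  H = 138 + 2·296 = 730
  L = 144
  V = -49 − 6·131 + 4·144 = -259
Policy B (L := 203):
  C = 131
  J = 34 + 2·131 = 296
  H = 138 + 2·296 = 730
  L = 203
  V = -49 − 6·131 + 4·203 = -23
V: -259 − (-23) = -236

-236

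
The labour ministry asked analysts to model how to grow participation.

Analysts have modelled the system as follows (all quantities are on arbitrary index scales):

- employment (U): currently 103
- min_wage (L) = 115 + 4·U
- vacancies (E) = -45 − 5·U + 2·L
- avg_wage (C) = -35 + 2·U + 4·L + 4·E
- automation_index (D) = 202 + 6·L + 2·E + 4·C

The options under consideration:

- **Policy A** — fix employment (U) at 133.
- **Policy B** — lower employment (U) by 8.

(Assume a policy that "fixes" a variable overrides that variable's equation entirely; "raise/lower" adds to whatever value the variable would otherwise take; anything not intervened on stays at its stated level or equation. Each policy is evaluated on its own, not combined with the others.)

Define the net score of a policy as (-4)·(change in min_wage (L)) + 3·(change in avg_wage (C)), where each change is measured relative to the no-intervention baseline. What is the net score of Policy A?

2220

Baseline:
  U = 103
  L = 115 + 4·103 = 527
  E = -45 − 5·103 + 2·527 = 494
  C = -35 + 2·103 + 4·527 + 4·494 = 4255
Policy A (U := 133):
  U = 133
  L = 115 + 4·133 = 647
  E = -45 − 5·133 + 2·647 = 584
  C = -35 + 2·133 + 4·647 + 4·584 = 5155
ΔL = 647 − 527 = 120; ΔC = 5155 − 4255 = 900
Score = (-4)·120 + 3·900 = 2220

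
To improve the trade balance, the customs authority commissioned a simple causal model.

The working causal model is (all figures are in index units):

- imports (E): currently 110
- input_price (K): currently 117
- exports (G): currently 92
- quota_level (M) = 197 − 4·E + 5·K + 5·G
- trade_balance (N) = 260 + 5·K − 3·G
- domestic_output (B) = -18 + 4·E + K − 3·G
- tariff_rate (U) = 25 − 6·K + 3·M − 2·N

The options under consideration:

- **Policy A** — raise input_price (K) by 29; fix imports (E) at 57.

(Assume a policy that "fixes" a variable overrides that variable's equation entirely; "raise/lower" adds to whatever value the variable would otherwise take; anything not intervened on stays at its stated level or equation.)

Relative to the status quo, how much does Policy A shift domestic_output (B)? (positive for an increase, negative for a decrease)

-183

Baseline:
  E = 110
  K = 117
  G = 92
  B = -18 + 4·110 + 117 − 3·92 = 263
Policy A (K + 29, E := 57):
  E = 57
  K = 117 + 29 = 146
  G = 92
  B = -18 + 4·57 + 146 − 3·92 = 80
Change in B: 80 − 263 = -183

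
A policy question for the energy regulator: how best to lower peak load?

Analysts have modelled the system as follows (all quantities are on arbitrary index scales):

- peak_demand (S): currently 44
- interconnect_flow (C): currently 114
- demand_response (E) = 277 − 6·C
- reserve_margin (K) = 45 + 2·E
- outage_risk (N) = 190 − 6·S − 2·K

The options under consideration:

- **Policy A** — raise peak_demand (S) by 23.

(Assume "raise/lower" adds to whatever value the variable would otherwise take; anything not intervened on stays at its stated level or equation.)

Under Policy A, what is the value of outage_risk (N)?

1326

Policy A (S + 23):
  S = 44 + 23 = 67
  C = 114
  E = 277 − 6·114 = -407
  K = 45 + 2·(-407) = -769
  N = 190 − 6·67 − 2·(-769) = 1326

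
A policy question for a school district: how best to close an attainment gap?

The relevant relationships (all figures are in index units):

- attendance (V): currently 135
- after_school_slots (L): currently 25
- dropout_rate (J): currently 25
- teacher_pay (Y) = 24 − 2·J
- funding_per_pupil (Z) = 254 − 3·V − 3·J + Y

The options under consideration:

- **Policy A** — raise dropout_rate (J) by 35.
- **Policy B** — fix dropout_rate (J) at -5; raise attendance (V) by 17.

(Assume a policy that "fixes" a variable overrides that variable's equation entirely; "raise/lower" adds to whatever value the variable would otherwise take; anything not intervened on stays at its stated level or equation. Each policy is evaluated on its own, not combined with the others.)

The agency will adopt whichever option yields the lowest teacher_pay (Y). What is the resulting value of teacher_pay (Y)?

Policy A (J + 35):
  J = 25 + 35 = 60
  Y = 24 − 2·60 = -96
Policy B (J := -5, V + 17):
  J = -5
  Y = 24 − 2·(-5) = 34
Comparing — Policy A: Y=-96, Policy B: Y=34. Lowest is -96 (Policy A).

-96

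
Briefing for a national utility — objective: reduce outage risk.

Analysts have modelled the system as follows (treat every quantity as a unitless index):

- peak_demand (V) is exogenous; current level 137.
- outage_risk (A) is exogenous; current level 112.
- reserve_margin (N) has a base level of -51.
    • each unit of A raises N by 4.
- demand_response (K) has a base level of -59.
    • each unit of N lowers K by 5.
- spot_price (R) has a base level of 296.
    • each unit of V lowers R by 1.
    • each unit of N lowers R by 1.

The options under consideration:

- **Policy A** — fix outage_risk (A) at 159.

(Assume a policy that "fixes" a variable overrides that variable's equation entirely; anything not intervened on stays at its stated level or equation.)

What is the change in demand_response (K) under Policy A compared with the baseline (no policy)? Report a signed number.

-940

Baseline:
  A = 112
  N = -51 + 4·112 = 397
  K = -59 − 5·397 = -2044
Policy A (A := 159):
  A = 159
  N = -51 + 4·159 = 585
  K = -59 − 5·585 = -2984
Change in K: -2984 − (-2044) = -940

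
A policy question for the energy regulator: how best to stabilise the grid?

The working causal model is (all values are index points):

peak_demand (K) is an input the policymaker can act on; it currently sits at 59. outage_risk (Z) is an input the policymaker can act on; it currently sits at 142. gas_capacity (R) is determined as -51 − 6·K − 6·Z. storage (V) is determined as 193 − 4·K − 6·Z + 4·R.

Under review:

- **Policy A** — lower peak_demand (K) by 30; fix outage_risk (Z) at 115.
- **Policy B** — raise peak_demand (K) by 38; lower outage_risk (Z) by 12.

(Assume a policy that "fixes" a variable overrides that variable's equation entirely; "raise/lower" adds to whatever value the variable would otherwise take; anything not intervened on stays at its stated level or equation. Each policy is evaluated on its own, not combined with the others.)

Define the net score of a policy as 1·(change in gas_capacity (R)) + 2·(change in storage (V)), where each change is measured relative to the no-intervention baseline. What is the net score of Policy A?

3642

Baseline:
  K = 59
  Z = 142
  R = -51 − 6·59 − 6·142 = -1257
  V = 193 − 4·59 − 6·142 + 4·(-1257) = -5923
Policy A (K − 30, Z := 115):
  K = 59 − 30 = 29
  Z = 115
  R = -51 − 6·29 − 6·115 = -915
  V = 193 − 4·29 − 6·115 + 4·(-915) = -4273
ΔR = -915 − (-1257) = 342; ΔV = -4273 − (-5923) = 1650
Score = 1·342 + 2·1650 = 3642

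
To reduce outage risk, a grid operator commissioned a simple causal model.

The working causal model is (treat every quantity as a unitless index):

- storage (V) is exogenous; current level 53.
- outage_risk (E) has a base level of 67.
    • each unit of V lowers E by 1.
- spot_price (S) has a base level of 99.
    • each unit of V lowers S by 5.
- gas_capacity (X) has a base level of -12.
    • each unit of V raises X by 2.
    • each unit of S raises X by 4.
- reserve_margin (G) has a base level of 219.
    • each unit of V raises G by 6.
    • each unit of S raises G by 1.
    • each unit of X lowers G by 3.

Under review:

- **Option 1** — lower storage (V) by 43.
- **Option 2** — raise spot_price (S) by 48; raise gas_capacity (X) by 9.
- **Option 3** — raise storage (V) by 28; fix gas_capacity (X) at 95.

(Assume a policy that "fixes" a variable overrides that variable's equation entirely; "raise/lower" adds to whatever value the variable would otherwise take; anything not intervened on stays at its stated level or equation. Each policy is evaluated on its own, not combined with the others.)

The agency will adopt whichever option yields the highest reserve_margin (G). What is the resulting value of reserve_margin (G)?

Option 1 (V − 43):
  V = 53 − 43 = 10
  S = 99 − 5·10 = 49
  X = -12 + 2·10 + 4·49 = 204
  G = 219 + 6·10 + 49 − 3·204 = -284
Option 2 (S + 48, X + 9):
  V = 53
  S = 99 − 5·53 (+48 from intervention) = -118
  X = -12 + 2·53 + 4·(-118) (+9 from intervention) = -369
  G = 219 + 6·53 + (-118) − 3·(-369) = 1526
Option 3 (V + 28, X := 95):
  V = 53 + 28 = 81
  S = 99 − 5·81 = -306
  X = 95
  G = 219 + 6·81 + (-306) − 3·95 = 114
Comparing — Option 1: G=-284, Option 2: G=1526, Option 3: G=114. Highest is 1526 (Option 2).

1526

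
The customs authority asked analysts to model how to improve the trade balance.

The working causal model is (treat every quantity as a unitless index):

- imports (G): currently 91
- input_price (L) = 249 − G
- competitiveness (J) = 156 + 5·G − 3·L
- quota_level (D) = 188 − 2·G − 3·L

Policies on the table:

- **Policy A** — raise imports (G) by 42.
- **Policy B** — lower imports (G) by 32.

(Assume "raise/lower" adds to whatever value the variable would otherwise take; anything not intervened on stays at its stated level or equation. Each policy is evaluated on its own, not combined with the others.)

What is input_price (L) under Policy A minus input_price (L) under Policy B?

-74

Policy A (G + 42):
  G = 91 + 42 = 133
  L = 249 − 133 = 116
Policy B (G − 32):
  G = 91 − 32 = 59
  L = 249 − 59 = 190
L: 116 − 190 = -74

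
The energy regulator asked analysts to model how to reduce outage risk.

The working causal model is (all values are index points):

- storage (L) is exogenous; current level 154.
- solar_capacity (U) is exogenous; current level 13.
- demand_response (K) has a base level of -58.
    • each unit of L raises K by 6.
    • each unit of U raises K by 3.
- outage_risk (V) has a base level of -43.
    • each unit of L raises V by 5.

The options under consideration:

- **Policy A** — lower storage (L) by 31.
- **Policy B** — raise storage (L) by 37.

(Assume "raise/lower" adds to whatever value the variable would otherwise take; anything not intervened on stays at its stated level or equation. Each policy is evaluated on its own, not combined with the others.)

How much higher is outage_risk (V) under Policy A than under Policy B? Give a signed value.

-340

Policy A (L − 31):
  L = 154 − 31 = 123
  V = -43 + 5·123 = 572
Policy B (L + 37):
  L = 154 + 37 = 191
  V = -43 + 5·191 = 912
V: 572 − 912 = -340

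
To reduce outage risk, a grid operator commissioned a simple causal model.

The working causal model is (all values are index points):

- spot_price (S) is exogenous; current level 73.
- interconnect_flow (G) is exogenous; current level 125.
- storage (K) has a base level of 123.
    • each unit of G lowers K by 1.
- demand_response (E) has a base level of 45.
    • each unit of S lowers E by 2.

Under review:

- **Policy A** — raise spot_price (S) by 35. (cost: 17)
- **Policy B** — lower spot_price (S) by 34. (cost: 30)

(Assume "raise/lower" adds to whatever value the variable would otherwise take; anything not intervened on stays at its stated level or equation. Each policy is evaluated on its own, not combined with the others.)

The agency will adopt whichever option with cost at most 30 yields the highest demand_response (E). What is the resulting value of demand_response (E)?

-33

Policy A (S + 35):
  S = 73 + 35 = 108
  E = 45 − 2·108 = -171
Policy B (S − 34):
  S = 73 − 34 = 39
  E = 45 − 2·39 = -33
Comparing — Policy A: E=-171, Policy B: E=-33. Highest is -33 (Policy B).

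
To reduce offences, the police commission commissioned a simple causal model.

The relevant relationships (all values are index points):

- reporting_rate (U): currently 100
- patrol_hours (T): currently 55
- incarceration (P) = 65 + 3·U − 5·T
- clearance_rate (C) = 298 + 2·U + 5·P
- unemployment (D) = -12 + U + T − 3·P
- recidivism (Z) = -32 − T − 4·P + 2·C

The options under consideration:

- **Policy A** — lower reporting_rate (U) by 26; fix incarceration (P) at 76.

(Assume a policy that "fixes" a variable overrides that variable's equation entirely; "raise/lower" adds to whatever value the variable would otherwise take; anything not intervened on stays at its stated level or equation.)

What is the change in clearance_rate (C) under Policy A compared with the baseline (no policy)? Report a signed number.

Baseline:
  U = 100
  T = 55
  P = 65 + 3·100 − 5·55 = 90
  C = 298 + 2·100 + 5·90 = 948
Policy A (U − 26, P := 76):
  U = 100 − 26 = 74
  T = 55
  P = 76
  C = 298 + 2·74 + 5·76 = 826
Change in C: 826 − 948 = -122

-122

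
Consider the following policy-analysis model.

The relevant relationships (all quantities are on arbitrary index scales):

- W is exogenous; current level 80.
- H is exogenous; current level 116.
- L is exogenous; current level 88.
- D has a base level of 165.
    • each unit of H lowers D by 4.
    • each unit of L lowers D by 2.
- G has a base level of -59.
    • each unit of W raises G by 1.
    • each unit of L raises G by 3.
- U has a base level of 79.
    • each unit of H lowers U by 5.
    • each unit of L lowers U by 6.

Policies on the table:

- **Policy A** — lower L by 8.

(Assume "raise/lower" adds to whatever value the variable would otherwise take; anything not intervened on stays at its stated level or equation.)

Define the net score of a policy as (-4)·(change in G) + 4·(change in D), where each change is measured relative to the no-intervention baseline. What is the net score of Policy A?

160

Baseline:
  W = 80
  H = 116
  L = 88
  D = 165 − 4·116 − 2·88 = -475
  G = -59 + 80 + 3·88 = 285
Policy A (L − 8):
  W = 80
  H = 116
  L = 88 − 8 = 80
  D = 165 − 4·116 − 2·80 = -459
  G = -59 + 80 + 3·80 = 261
ΔG = 261 − 285 = -24; ΔD = -459 − (-475) = 16
Score = (-4)·(-24) + 4·16 = 160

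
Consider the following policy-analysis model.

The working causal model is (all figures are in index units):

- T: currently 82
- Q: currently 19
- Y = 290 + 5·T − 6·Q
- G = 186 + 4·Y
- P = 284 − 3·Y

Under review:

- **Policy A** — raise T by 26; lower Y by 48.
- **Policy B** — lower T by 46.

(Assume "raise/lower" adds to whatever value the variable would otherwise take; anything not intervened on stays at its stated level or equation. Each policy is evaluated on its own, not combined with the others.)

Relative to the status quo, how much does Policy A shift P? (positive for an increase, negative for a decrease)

Baseline:
  T = 82
  Q = 19
  Y = 290 + 5·82 − 6·19 = 586
  P = 284 − 3·586 = -1474
Policy A (T + 26, Y − 48):
  T = 82 + 26 = 108
  Q = 19
  Y = 290 + 5·108 − 6·19 (−48 from intervention) = 668
  P = 284 − 3·668 = -1720
Change in P: -1720 − (-1474) = -246

-246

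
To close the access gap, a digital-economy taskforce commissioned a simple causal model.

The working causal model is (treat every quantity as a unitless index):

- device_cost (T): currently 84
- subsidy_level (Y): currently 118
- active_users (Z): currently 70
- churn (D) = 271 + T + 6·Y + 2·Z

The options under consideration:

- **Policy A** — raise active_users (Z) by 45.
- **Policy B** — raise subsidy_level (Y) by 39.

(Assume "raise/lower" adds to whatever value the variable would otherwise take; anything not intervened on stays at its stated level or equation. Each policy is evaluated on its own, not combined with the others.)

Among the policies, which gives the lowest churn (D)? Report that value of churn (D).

Policy A (Z + 45):
  T = 84
  Y = 118
  Z = 70 + 45 = 115
  D = 271 + 84 + 6·118 + 2·115 = 1293
Policy B (Y + 39):
  T = 84
  Y = 118 + 39 = 157
  Z = 70
  D = 271 + 84 + 6·157 + 2·70 = 1437
Comparing — Policy A: D=1293, Policy B: D=1437. Lowest is 1293 (Policy A).

1293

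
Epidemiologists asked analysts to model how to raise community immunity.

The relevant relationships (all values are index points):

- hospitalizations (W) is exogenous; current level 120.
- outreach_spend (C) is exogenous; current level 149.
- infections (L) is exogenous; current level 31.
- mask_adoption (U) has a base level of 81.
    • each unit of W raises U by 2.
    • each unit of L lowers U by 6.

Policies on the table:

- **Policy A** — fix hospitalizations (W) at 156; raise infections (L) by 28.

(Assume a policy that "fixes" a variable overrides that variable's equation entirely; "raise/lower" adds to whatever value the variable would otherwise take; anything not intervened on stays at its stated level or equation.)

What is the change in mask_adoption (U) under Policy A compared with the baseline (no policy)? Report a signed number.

-96

Baseline:
  W = 120
  L = 31
  U = 81 + 2·120 − 6·31 = 135
Policy A (W := 156, L + 28):
  W = 156
  L = 31 + 28 = 59
  U = 81 + 2·156 − 6·59 = 39
Change in U: 39 − 135 = -96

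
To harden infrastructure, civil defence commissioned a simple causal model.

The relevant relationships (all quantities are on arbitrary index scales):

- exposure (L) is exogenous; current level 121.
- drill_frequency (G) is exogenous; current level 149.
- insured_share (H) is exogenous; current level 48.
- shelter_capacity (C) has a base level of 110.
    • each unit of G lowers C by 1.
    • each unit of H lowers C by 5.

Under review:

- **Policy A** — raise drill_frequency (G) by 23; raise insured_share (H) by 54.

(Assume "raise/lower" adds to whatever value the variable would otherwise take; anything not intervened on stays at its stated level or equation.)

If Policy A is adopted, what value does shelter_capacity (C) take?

-572

Policy A (G + 23, H + 54):
  G = 149 + 23 = 172
  H = 48 + 54 = 102
  C = 110 − 172 − 5·102 = -572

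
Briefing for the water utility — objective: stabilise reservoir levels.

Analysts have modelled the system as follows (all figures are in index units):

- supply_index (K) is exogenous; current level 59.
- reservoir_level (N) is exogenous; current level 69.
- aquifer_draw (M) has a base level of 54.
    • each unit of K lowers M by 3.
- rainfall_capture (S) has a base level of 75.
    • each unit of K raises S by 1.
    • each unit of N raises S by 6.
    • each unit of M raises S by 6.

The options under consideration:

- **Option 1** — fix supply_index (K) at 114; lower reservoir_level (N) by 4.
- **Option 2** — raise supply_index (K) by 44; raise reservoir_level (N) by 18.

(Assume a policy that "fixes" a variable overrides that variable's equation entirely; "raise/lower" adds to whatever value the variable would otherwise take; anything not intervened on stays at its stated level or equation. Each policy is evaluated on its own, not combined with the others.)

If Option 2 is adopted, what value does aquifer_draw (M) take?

Option 2 (K + 44, N + 18):
  K = 59 + 44 = 103
  M = 54 − 3·103 = -255

-255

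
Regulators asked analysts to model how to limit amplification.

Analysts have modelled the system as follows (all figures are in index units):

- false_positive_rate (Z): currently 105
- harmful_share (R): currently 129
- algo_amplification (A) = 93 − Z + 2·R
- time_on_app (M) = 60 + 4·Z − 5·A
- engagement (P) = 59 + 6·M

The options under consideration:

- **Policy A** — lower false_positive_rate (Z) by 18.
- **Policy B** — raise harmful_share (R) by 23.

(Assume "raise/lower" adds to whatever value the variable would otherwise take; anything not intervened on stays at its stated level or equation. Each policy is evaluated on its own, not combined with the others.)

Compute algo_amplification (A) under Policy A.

Policy A (Z − 18):
  Z = 105 − 18 = 87
  R = 129
  A = 93 − 87 + 2·129 = 264

264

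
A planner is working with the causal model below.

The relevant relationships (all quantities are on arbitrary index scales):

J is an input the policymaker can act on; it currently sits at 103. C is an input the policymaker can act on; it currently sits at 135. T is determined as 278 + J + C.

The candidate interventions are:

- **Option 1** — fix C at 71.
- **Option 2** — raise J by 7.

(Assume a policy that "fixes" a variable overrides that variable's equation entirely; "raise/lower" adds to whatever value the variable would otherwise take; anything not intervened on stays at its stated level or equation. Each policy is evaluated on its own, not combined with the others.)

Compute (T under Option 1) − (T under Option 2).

Option 1 (C := 71):
  J = 103
  C = 71
  T = 278 + 103 + 71 = 452
Option 2 (J + 7):
  J = 103 + 7 = 110
  C = 135
  T = 278 + 110 + 135 = 523
T: 452 − 523 = -71

-71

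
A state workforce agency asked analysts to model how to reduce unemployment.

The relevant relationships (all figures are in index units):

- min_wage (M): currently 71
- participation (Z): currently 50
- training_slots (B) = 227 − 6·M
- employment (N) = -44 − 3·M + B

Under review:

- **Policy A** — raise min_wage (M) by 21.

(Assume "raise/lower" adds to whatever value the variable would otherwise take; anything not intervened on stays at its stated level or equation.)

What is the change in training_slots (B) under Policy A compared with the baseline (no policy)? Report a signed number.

-126

Baseline:
  M = 71
  B = 227 − 6·71 = -199
Policy A (M + 21):
  M = 71 + 21 = 92
  B = 227 − 6·92 = -325
Change in B: -325 − (-199) = -126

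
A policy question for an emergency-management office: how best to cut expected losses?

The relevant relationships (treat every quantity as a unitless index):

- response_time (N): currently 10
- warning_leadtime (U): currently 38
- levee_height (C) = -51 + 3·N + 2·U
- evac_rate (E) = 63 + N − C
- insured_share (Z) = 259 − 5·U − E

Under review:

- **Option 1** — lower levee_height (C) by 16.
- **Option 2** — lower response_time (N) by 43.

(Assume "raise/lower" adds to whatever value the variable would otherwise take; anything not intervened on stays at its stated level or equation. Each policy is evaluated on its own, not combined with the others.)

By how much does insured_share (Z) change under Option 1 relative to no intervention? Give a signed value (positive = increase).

Baseline:
  N = 10
  U = 38
  C = -51 + 3·10 + 2·38 = 55
  E = 63 + 10 − 55 = 18
  Z = 259 − 5·38 − 18 = 51
Option 1 (C − 16):
  N = 10
  U = 38
  C = -51 + 3·10 + 2·38 (−16 from intervention) = 39
  E = 63 + 10 − 39 = 34
  Z = 259 − 5·38 − 34 = 35
Change in Z: 35 − 51 = -16

-16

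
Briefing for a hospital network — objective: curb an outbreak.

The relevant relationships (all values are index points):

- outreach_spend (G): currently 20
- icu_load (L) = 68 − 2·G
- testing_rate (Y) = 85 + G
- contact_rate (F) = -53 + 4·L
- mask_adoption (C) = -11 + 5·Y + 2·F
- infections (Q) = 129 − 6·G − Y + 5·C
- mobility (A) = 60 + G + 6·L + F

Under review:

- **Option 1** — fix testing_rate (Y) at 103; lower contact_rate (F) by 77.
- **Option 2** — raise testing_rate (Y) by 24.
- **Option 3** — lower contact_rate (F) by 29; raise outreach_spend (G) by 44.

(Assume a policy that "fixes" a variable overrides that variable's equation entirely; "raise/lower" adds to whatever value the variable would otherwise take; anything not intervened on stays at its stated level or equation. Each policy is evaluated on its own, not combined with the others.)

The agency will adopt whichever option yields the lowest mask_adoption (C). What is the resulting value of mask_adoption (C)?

90

Option 1 (Y := 103, F − 77):
  G = 20
  L = 68 − 2·20 = 28
  Y = 103
  F = -53 + 4·28 (−77 from intervention) = -18
  C = -11 + 5·103 + 2·(-18) = 468
Option 2 (Y + 24):
  G = 20
  L = 68 − 2·20 = 28
  Y = 85 + 20 (+24 from intervention) = 129
  F = -53 + 4·28 = 59
  C = -11 + 5·129 + 2·59 = 752
Option 3 (F − 29, G + 44):
  G = 20 + 44 = 64
  L = 68 − 2·64 = -60
  Y = 85 + 64 = 149
  F = -53 + 4·(-60) (−29 from intervention) = -322
  C = -11 + 5·149 + 2·(-322) = 90
Comparing — Option 1: C=468, Option 2: C=752, Option 3: C=90. Lowest is 90 (Option 3).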